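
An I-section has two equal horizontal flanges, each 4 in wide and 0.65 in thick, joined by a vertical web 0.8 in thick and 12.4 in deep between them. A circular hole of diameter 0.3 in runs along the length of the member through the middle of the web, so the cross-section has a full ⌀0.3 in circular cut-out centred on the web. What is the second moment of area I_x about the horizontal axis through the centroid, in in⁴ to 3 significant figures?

I_x ≈ 349 in⁴

Break the section into simple shapes (no overlaps), measuring from the bottom-left corner of the bounding box.
Bottom flange: 4 × 0.65, A = 2.6 in², y = 0.325 in, Ī = 0.091542 in⁴.
Web: 0.8 × 12.4, A = 9.92 in², y = 6.85 in, Ī = 127.11 in⁴.
Top flange: 4 × 0.65, A = 2.6 in², y = 13.375 in, Ī = 0.091542 in⁴.
Hole (subtracted): ⌀0.3, A = 0.070686 in², y = 6.85 in, Ī = 0.00039761 in⁴.
By symmetry the centroid is at mid-height, ȳ = 6.85 in.
Transfer each piece to the horizontal axis through the centroid using Ī + A·d² with d = y − 6.85:
  bottom flange: d = -6.525 in → contributes +110.79 in⁴
  web: d = 0 in → contributes +127.11 in⁴
  top flange: d = 6.525 in → contributes +110.79 in⁴
  hole: d = 0 in → contributes −0.00039761 in⁴
Total I = 348.68 in⁴.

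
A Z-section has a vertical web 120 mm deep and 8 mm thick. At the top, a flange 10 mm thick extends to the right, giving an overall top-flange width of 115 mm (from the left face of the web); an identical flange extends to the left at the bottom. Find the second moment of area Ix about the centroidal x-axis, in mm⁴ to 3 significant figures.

Break the section into simple shapes (no overlaps), measuring from the bottom-left corner of the bounding box.
Web: 8 × 120, A = 960 mm², y = 60 mm, Ī = 1 152 000 mm⁴.
Top flange (beyond web): 107 × 10, A = 1 070 mm², y = 115 mm, Ī = 8916.7 mm⁴.
Bottom flange (beyond web): 107 × 10, A = 1 070 mm², y = 5 mm, Ī = 8916.7 mm⁴.
Centroid: ȳ = ΣA·y / ΣA = 60 mm.
Transfer each piece to the centroidal x-axis using Ī + A·d² with d = y − 60:
  web: d = 0 mm → contributes +1 152 000 mm⁴
  top flange (beyond web): d = 55 mm → contributes +3 245 667 mm⁴
  bottom flange (beyond web): d = -55 mm → contributes +3 245 667 mm⁴
Total I = 7 643 333 mm⁴.

Ix ≈ 7.64 × 10⁶ mm⁴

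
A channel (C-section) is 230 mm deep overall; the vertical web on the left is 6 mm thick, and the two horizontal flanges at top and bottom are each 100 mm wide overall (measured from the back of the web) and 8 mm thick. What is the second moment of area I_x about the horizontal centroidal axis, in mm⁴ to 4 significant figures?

I_x ≈ 2.462 × 10⁷ mm⁴

Treat the section as a set of non-overlapping primitives; coordinates are from the bounding-box lower-left.
Web: 6 × 230, A = 1 380 mm², y = 115 mm, Ī = 6 083 500 mm⁴.
Top flange (beyond web): 94 × 8, A = 752 mm², y = 226 mm, Ī = 4010.67 mm⁴.
Bottom flange (beyond web): 94 × 8, A = 752 mm², y = 4 mm, Ī = 4010.67 mm⁴.
By symmetry the centroid is at mid-height, ȳ = 115 mm.
Transfer each piece to the horizontal centroidal axis using Ī + A·d² with d = y − 115:
  web: d = 0 mm → contributes +6 083 500 mm⁴
  top flange (beyond web): d = 111 mm → contributes +9 269 403 mm⁴
  bottom flange (beyond web): d = -111 mm → contributes +9 269 403 mm⁴
Total I = 24 622 305 mm⁴.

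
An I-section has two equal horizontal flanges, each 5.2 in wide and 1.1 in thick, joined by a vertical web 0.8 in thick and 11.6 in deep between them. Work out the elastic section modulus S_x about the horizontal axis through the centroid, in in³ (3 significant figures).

Decompose the section into non-overlapping parts with the origin at the bottom-left of its bounding rectangle.
Bottom flange: 5.2 × 1.1, A = 5.72 in², y = 0.55 in, Ī = 0.57677 in⁴.
Web: 0.8 × 11.6, A = 9.28 in², y = 6.9 in, Ī = 104.06 in⁴.
Top flange: 5.2 × 1.1, A = 5.72 in², y = 13.25 in, Ī = 0.57677 in⁴.
By symmetry the centroid is at mid-height, ȳ = 6.9 in.
Transfer each piece to the horizontal axis through the centroid using Ī + A·d² with d = y − 6.9:
  bottom flange: d = -6.35 in → contributes +231.22 in⁴
  web: d = 0 in → contributes +104.06 in⁴
  top flange: d = 6.35 in → contributes +231.22 in⁴
Total I = 566.5 in⁴.
Extreme fibre distance c = 6.9 in; S = I/c = 82.102 in³.

S_x ≈ 82.1 in³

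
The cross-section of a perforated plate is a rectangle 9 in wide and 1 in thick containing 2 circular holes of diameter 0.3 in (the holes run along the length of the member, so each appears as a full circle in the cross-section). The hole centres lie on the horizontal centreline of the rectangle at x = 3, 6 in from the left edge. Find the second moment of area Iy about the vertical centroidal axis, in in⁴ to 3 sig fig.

Iy ≈ 60.4 in⁴

Split into non-overlapping primitives; take the origin at the lower-left of the bounding box.
Plate: 9 × 1, A = 9 in², x = 4.5 in, Ī = 60.75 in⁴.
Hole 1 (subtracted): ⌀0.3, A = 0.070686 in², x = 3 in, Ī = 0.00039761 in⁴.
Hole 2 (subtracted): ⌀0.3, A = 0.070686 in², x = 6 in, Ī = 0.00039761 in⁴.
By symmetry the centroid is at mid-width, x̄ = 4.5 in.
Transfer each piece to the vertical centroidal axis using Ī + A·d² with d = x − 4.5:
  plate: d = 0 in → contributes +60.75 in⁴
  hole 1: d = -1.5 in → contributes −0.15944 in⁴
  hole 2: d = 1.5 in → contributes −0.15944 in⁴
Total I = 60.431 in⁴.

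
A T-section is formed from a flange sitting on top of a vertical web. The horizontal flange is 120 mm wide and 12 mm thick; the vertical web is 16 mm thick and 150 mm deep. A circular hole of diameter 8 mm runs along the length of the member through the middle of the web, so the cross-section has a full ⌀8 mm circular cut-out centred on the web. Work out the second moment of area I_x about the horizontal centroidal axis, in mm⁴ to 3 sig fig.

Decompose the section into non-overlapping parts with the origin at the bottom-left of its bounding rectangle.
Flange: 120 × 12, A = 1 440 mm², y = 156 mm, Ī = 17 280 mm⁴.
Web: 16 × 150, A = 2 400 mm², y = 75 mm, Ī = 4 500 000 mm⁴.
Hole (subtracted): ⌀8, A = 50.265 mm², y = 75 mm, Ī = 201.06 mm⁴.
Centroid: ȳ = ΣA·y / ΣA = 105.78 mm.
Transfer each piece to the horizontal centroidal axis using Ī + A·d² with d = y − 105.78:
  flange: d = 50.222 mm → contributes +3 649 336 mm⁴
  web: d = -30.778 mm → contributes +6 773 467 mm⁴
  hole: d = -30.778 mm → contributes −47 816 mm⁴
Total I = 10 374 987 mm⁴.

I_x ≈ 1.04 × 10⁷ mm⁴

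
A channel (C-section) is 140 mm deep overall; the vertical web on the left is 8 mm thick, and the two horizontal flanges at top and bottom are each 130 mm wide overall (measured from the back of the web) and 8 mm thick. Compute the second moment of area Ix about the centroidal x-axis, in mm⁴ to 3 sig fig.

Ix ≈ 1.03 × 10⁷ mm⁴

Decompose the section into non-overlapping parts with the origin at the bottom-left of its bounding rectangle.
Web: 8 × 140, A = 1 120 mm², y = 70 mm, Ī = 1 829 333 mm⁴.
Top flange (beyond web): 122 × 8, A = 976 mm², y = 136 mm, Ī = 5205.3 mm⁴.
Bottom flange (beyond web): 122 × 8, A = 976 mm², y = 4 mm, Ī = 5205.3 mm⁴.
By symmetry the centroid is at mid-height, ȳ = 70 mm.
Transfer each piece to the centroidal x-axis using Ī + A·d² with d = y − 70:
  web: d = 0 mm → contributes +1 829 333 mm⁴
  top flange (beyond web): d = 66 mm → contributes +4 256 661 mm⁴
  bottom flange (beyond web): d = -66 mm → contributes +4 256 661 mm⁴
Total I = 10 342 656 mm⁴.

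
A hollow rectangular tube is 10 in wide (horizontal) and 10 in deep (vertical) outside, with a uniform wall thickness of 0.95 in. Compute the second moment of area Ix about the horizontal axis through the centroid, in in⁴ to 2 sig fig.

Break the section into simple shapes (no overlaps), measuring from the bottom-left corner of the bounding box.
Outer rectangle: 10 × 10, A = 100 in², y = 5 in, Ī = 833.3 in⁴.
Inner void (subtracted): 8.1 × 8.1, A = 65.61 in², y = 5 in, Ī = 358.7 in⁴.
By symmetry the centroid is at mid-height, ȳ = 5 in.
All pieces are centred on the horizontal axis through the centroid, so I = ΣĪ (holes subtracted) = 474.6 in⁴.

Ix ≈ 470 in⁴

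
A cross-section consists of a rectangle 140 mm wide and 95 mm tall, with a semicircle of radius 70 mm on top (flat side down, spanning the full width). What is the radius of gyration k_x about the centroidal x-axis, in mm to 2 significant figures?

Treat the section as a set of non-overlapping primitives; coordinates are from the bounding-box lower-left.
Rectangular body: 140 × 95, A = 13 300 mm², y = 47.5 mm, Ī = 10 002 708 mm⁴.
Semicircular cap: semicircle r = 70, A = 7 697 mm², y = 124.7 mm, Ī = 2 635 265 mm⁴.
Centroid: ȳ = ΣA·y / ΣA = 75.8 mm.
Transfer each piece to the centroidal x-axis using Ī + A·d² with d = y − 75.8:
  rectangular body: d = -28.3 mm → contributes +20 656 596 mm⁴
  semicircular cap: d = 48.91 mm → contributes +21 044 840 mm⁴
Total I = 41 701 436 mm⁴.
Radius of gyration: k = √(I/A) = √(41 701 436 / 20 997) = 44.57 mm.

k_x ≈ 45 mm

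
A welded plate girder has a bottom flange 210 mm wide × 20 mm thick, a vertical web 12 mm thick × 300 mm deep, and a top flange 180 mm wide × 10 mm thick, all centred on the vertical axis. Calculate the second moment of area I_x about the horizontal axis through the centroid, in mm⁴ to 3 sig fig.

Break the section into simple shapes (no overlaps), measuring from the bottom-left corner of the bounding box.
Bottom plate: 210 × 20, A = 4 200 mm², y = 10 mm, Ī = 140 000 mm⁴.
Web plate: 12 × 300, A = 3 600 mm², y = 170 mm, Ī = 27 000 000 mm⁴.
Top plate: 180 × 10, A = 1 800 mm², y = 325 mm, Ī = 15 000 mm⁴.
Centroid: ȳ = ΣA·y / ΣA = 129.06 mm.
Transfer each piece to the horizontal axis through the centroid using Ī + A·d² with d = y − 129.06:
  bottom plate: d = -119.06 mm → contributes +59 678 691 mm⁴
  web plate: d = 40.938 mm → contributes +33 033 164 mm⁴
  top plate: d = 195.94 mm → contributes +69 119 707 mm⁴
Total I = 161 831 563 mm⁴.

I_x ≈ 1.62 × 10⁸ mm⁴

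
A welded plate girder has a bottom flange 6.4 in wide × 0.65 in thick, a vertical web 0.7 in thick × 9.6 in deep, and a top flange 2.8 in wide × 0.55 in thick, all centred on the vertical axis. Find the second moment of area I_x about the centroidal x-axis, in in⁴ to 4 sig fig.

Decompose the section into non-overlapping parts with the origin at the bottom-left of its bounding rectangle.
Bottom plate: 6.4 × 0.65, A = 4.16 in², y = 0.325 in, Ī = 0.146467 in⁴.
Web plate: 0.7 × 9.6, A = 6.72 in², y = 5.45 in, Ī = 51.6096 in⁴.
Top plate: 2.8 × 0.55, A = 1.54 in², y = 10.525 in, Ī = 0.0388208 in⁴.
Centroid: ȳ = ΣA·y / ΣA = 4.36268 in.
Transfer each piece to the centroidal x-axis using Ī + A·d² with d = y − 4.36268:
  bottom plate: d = -4.03768 in → contributes +67.9664 in⁴
  web plate: d = 1.08732 in → contributes +59.5544 in⁴
  top plate: d = 6.16232 in → contributes +58.519 in⁴
Total I = 186.04 in⁴.

I_x ≈ 186.0 in⁴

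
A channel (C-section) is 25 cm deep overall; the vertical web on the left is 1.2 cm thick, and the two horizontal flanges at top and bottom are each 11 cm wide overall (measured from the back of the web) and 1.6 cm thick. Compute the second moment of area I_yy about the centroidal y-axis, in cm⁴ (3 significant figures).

I_yy ≈ 718 cm⁴

Split into non-overlapping primitives; take the origin at the lower-left of the bounding box.
Web: 1.2 × 25, A = 30 cm², x = 0.6 cm, Ī = 3.6 cm⁴.
Top flange (beyond web): 9.8 × 1.6, A = 15.68 cm², x = 6.1 cm, Ī = 125.49 cm⁴.
Bottom flange (beyond web): 9.8 × 1.6, A = 15.68 cm², x = 6.1 cm, Ī = 125.49 cm⁴.
Centroid: x̄ = ΣA·x / ΣA = 3.411 cm.
Transfer each piece to the centroidal y-axis using Ī + A·d² with d = x − 3.411:
  web: d = -2.811 cm → contributes +240.64 cm⁴
  top flange (beyond web): d = 2.689 cm → contributes +238.87 cm⁴
  bottom flange (beyond web): d = 2.689 cm → contributes +238.87 cm⁴
Total I = 718.39 cm⁴.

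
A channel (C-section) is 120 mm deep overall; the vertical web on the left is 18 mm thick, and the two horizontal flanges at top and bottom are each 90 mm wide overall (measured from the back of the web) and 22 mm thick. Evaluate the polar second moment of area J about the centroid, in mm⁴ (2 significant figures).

Treat the section as a set of non-overlapping primitives; coordinates are from the bounding-box lower-left.
Web: 18 × 120, A = 2 160 mm², y = 60 mm, Ī = 2 592 000 mm⁴.
Top flange (beyond web): 72 × 22, A = 1 584 mm², y = 109 mm, Ī = 63 888 mm⁴.
Bottom flange (beyond web): 72 × 22, A = 1 584 mm², y = 11 mm, Ī = 63 888 mm⁴.
By symmetry the centroid is at mid-height, ȳ = 60 mm.
Transfer each piece to the centroidal x-axis using Ī + A·d² with d = y − 60:
  web: d = 0 mm → contributes +2 592 000 mm⁴
  top flange (beyond web): d = 49 mm → contributes +3 867 072 mm⁴
  bottom flange (beyond web): d = -49 mm → contributes +3 867 072 mm⁴
Total I = 10 326 144 mm⁴.
For the y-axis: x̄ = 35.76 mm.
Repeating about the centroidal y-axis gives I_y = 4 027 653 mm⁴.
Polar second moment: J = I_x + I_y = 14 353 797 mm⁴.

J ≈ 1.4 × 10⁷ mm⁴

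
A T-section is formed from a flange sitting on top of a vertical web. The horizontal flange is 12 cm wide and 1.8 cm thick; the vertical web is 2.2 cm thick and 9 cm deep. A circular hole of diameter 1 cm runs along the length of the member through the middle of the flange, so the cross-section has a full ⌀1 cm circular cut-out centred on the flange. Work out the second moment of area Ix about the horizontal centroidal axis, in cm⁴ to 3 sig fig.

Ix ≈ 435 cm⁴

Decompose the section into non-overlapping parts with the origin at the bottom-left of its bounding rectangle.
Flange: 12 × 1.8, A = 21.6 cm², y = 9.9 cm, Ī = 5.832 cm⁴.
Web: 2.2 × 9, A = 19.8 cm², y = 4.5 cm, Ī = 133.65 cm⁴.
Hole (subtracted): ⌀1, A = 0.7854 cm², y = 9.9 cm, Ī = 0.049087 cm⁴.
Centroid: ȳ = ΣA·y / ΣA = 7.2674 cm.
Transfer each piece to the horizontal centroidal axis using Ī + A·d² with d = y − 7.2674:
  flange: d = 2.6326 cm → contributes +155.53 cm⁴
  web: d = -2.7674 cm → contributes +285.29 cm⁴
  hole: d = 2.6326 cm → contributes −5.4922 cm⁴
Total I = 435.33 cm⁴.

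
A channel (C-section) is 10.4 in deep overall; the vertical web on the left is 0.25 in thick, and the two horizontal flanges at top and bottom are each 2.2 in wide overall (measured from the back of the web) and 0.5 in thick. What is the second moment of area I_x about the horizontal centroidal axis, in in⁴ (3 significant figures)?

Break the section into simple shapes (no overlaps), measuring from the bottom-left corner of the bounding box.
Web: 0.25 × 10.4, A = 2.6 in², y = 5.2 in, Ī = 23.435 in⁴.
Top flange (beyond web): 1.95 × 0.5, A = 0.975 in², y = 10.15 in, Ī = 0.020313 in⁴.
Bottom flange (beyond web): 1.95 × 0.5, A = 0.975 in², y = 0.25 in, Ī = 0.020313 in⁴.
By symmetry the centroid is at mid-height, ȳ = 5.2 in.
Transfer each piece to the horizontal centroidal axis using Ī + A·d² with d = y − 5.2:
  web: d = 0 in → contributes +23.435 in⁴
  top flange (beyond web): d = 4.95 in → contributes +23.91 in⁴
  bottom flange (beyond web): d = -4.95 in → contributes +23.91 in⁴
Total I = 71.255 in⁴.

I_x ≈ 71.3 in⁴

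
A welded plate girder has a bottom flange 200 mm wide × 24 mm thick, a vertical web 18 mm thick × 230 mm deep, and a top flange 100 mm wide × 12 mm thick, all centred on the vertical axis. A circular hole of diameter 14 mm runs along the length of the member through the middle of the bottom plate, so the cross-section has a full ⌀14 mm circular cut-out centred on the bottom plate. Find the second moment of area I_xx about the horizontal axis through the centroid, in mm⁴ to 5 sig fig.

Decompose the section into non-overlapping parts with the origin at the bottom-left of its bounding rectangle.
Bottom plate: 200 × 24, A = 4 800 mm², y = 12 mm, Ī = 230 400 mm⁴.
Web plate: 18 × 230, A = 4 140 mm², y = 139 mm, Ī = 18 250 500 mm⁴.
Top plate: 100 × 12, A = 1 200 mm², y = 260 mm, Ī = 14 400 mm⁴.
Hole (subtracted): ⌀14, A = 153.938 mm², y = 12 mm, Ī = 1885.741 mm⁴.
Centroid: ȳ = ΣA·y / ΣA = 94.45292 mm.
Transfer each piece to the horizontal axis through the centroid using Ī + A·d² with d = y − 94.45292:
  bottom plate: d = -82.45292 mm → contributes +32 863 126 mm⁴
  web plate: d = 44.54708 mm → contributes +26 466 090 mm⁴
  top plate: d = 165.5471 mm → contributes +32 901 402 mm⁴
  hole: d = -82.45292 mm → contributes −1 048 431 mm⁴
Total I = 91 182 186 mm⁴.

I_xx ≈ 9.1182 × 10⁷ mm⁴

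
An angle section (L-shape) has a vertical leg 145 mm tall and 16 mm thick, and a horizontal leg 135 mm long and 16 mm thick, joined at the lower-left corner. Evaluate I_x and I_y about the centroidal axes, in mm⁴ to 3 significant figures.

Split into non-overlapping primitives; take the origin at the lower-left of the bounding box.
Vertical leg: 16 × 145, A = 2 320 mm², y = 72.5 mm, Ī = 4 064 833 mm⁴.
Horizontal leg (remainder): 119 × 16, A = 1 904 mm², y = 8 mm, Ī = 40 619 mm⁴.
Centroid: ȳ = ΣA·y / ΣA = 43.426 mm.
Transfer each piece to the centroidal x-axis using Ī + A·d² with d = y − 43.426:
  vertical leg: d = 29.074 mm → contributes +6 025 905 mm⁴
  horizontal leg (remainder): d = -35.426 mm → contributes +2 430 160 mm⁴
Total I = 8 456 065 mm⁴.
For the y-axis: x̄ = 38.426 mm.
Repeating about the centroidal y-axis gives I_y = 7 061 105 mm⁴.

I_x ≈ 8.46 × 10⁶ mm⁴, I_y ≈ 7.06 × 10⁶ mm⁴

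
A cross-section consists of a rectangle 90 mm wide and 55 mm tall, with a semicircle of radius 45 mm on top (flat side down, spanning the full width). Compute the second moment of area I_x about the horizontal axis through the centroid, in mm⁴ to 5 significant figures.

Split into non-overlapping primitives; take the origin at the lower-left of the bounding box.
Rectangular body: 90 × 55, A = 4 950 mm², y = 27.5 mm, Ī = 1 247 813 mm⁴.
Semicircular cap: semicircle r = 45, A = 3180.863 mm², y = 74.09859 mm, Ī = 450072.1 mm⁴.
Centroid: ȳ = ΣA·y / ΣA = 45.72977 mm.
Transfer each piece to the horizontal axis through the centroid using Ī + A·d² with d = y − 45.72977:
  rectangular body: d = -18.22977 mm → contributes +2 892 818 mm⁴
  semicircular cap: d = 28.36883 mm → contributes +3 010 000 mm⁴
Total I = 5 902 818 mm⁴.

I_x ≈ 5.9028 × 10⁶ mm⁴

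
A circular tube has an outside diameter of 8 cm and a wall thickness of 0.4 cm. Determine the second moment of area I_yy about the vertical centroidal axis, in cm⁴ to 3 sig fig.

I_yy ≈ 69.1 cm⁴

Break the section into simple shapes (no overlaps), measuring from the bottom-left corner of the bounding box.
Outer circle: ⌀8, A = 50.265 cm², x = 4 cm, Ī = 201.06 cm⁴.
Bore (subtracted): ⌀7.2, A = 40.715 cm², x = 4 cm, Ī = 131.92 cm⁴.
By symmetry the centroid is at mid-width, x̄ = 4 cm.
All pieces are centred on the vertical centroidal axis, so I = ΣĪ (holes subtracted) = 69.145 cm⁴.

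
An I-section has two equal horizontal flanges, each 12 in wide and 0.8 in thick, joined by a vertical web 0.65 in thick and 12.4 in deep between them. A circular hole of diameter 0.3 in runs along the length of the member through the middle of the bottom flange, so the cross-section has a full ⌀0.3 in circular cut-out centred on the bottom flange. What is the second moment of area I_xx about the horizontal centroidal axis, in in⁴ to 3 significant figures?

Split into non-overlapping primitives; take the origin at the lower-left of the bounding box.
Bottom flange: 12 × 0.8, A = 9.6 in², y = 0.4 in, Ī = 0.512 in⁴.
Web: 0.65 × 12.4, A = 8.06 in², y = 7 in, Ī = 103.28 in⁴.
Top flange: 12 × 0.8, A = 9.6 in², y = 13.6 in, Ī = 0.512 in⁴.
Hole (subtracted): ⌀0.3, A = 0.070686 in², y = 0.4 in, Ī = 0.00039761 in⁴.
Centroid: ȳ = ΣA·y / ΣA = 7.0172 in.
Transfer each piece to the horizontal centroidal axis using Ī + A·d² with d = y − 7.0172:
  bottom flange: d = -6.6172 in → contributes +420.87 in⁴
  web: d = -0.017158 in → contributes +103.28 in⁴
  top flange: d = 6.5828 in → contributes +416.52 in⁴
  hole: d = -6.6172 in → contributes −3.0955 in⁴
Total I = 937.56 in⁴.

I_xx ≈ 938 in⁴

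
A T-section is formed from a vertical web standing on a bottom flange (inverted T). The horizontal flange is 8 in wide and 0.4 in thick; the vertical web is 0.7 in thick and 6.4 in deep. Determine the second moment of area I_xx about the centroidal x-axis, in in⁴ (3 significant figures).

I_xx ≈ 36.9 in⁴

Treat the section as a set of non-overlapping primitives; coordinates are from the bounding-box lower-left.
Flange: 8 × 0.4, A = 3.2 in², y = 0.2 in, Ī = 0.042667 in⁴.
Web: 0.7 × 6.4, A = 4.48 in², y = 3.6 in, Ī = 15.292 in⁴.
Centroid: ȳ = ΣA·y / ΣA = 2.1833 in.
Transfer each piece to the centroidal x-axis using Ī + A·d² with d = y − 2.1833:
  flange: d = -1.9833 in → contributes +12.63 in⁴
  web: d = 1.4167 in → contributes +24.283 in⁴
Total I = 36.913 in⁴.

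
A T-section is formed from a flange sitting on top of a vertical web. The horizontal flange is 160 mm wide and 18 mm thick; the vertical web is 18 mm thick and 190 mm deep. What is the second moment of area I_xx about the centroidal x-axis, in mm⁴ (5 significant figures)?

I_xx ≈ 2.7276 × 10⁷ mm⁴

Split into non-overlapping primitives; take the origin at the lower-left of the bounding box.
Flange: 160 × 18, A = 2 880 mm², y = 199 mm, Ī = 77 760 mm⁴.
Web: 18 × 190, A = 3 420 mm², y = 95 mm, Ī = 10 288 500 mm⁴.
Centroid: ȳ = ΣA·y / ΣA = 142.5429 mm.
Transfer each piece to the centroidal x-axis using Ī + A·d² with d = y − 142.5429:
  flange: d = 56.45714 mm → contributes +9 257 498 mm⁴
  web: d = -47.54286 mm → contributes +18 018 806 mm⁴
Total I = 27 276 303 mm⁴.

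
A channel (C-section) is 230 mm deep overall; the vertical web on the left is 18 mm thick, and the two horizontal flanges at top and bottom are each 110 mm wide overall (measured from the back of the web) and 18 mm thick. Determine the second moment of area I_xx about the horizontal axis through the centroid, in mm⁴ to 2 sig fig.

Split into non-overlapping primitives; take the origin at the lower-left of the bounding box.
Web: 18 × 230, A = 4 140 mm², y = 115 mm, Ī = 18 250 500 mm⁴.
Top flange (beyond web): 92 × 18, A = 1 656 mm², y = 221 mm, Ī = 44 712 mm⁴.
Bottom flange (beyond web): 92 × 18, A = 1 656 mm², y = 9 mm, Ī = 44 712 mm⁴.
By symmetry the centroid is at mid-height, ȳ = 115 mm.
Transfer each piece to the horizontal axis through the centroid using Ī + A·d² with d = y − 115:
  web: d = 0 mm → contributes +18 250 500 mm⁴
  top flange (beyond web): d = 106 mm → contributes +18 651 528 mm⁴
  bottom flange (beyond web): d = -106 mm → contributes +18 651 528 mm⁴
Total I = 55 553 556 mm⁴.

I_xx ≈ 5.6 × 10⁷ mm⁴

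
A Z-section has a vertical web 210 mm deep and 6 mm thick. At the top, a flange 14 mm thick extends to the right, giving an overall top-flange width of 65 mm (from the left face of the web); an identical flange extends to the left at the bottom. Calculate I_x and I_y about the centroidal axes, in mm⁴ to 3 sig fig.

I_x ≈ 2.05 × 10⁷ mm⁴, I_y ≈ 2.23 × 10⁶ mm⁴

Decompose the section into non-overlapping parts with the origin at the bottom-left of its bounding rectangle.
Web: 6 × 210, A = 1 260 mm², y = 105 mm, Ī = 4 630 500 mm⁴.
Top flange (beyond web): 59 × 14, A = 826 mm², y = 203 mm, Ī = 13 491 mm⁴.
Bottom flange (beyond web): 59 × 14, A = 826 mm², y = 7 mm, Ī = 13 491 mm⁴.
Centroid: ȳ = ΣA·y / ΣA = 105 mm.
Transfer each piece to the centroidal x-axis using Ī + A·d² with d = y − 105:
  web: d = 0 mm → contributes +4 630 500 mm⁴
  top flange (beyond web): d = 98 mm → contributes +7 946 395 mm⁴
  bottom flange (beyond web): d = -98 mm → contributes +7 946 395 mm⁴
Total I = 20 523 291 mm⁴.
For the y-axis: x̄ = 62 mm.
Repeating about the centroidal y-axis gives I_y = 2 227 923 mm⁴.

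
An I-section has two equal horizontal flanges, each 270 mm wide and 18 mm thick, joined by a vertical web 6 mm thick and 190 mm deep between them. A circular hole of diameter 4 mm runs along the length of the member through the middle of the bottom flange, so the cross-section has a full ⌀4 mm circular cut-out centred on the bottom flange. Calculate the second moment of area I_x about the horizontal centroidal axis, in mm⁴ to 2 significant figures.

I_x ≈ 1.1 × 10⁸ mm⁴

Split into non-overlapping primitives; take the origin at the lower-left of the bounding box.
Bottom flange: 270 × 18, A = 4 860 mm², y = 9 mm, Ī = 131 220 mm⁴.
Web: 6 × 190, A = 1 140 mm², y = 113 mm, Ī = 3 429 500 mm⁴.
Top flange: 270 × 18, A = 4 860 mm², y = 217 mm, Ī = 131 220 mm⁴.
Hole (subtracted): ⌀4, A = 12.57 mm², y = 9 mm, Ī = 12.57 mm⁴.
Centroid: ȳ = ΣA·y / ΣA = 113.1 mm.
Transfer each piece to the horizontal centroidal axis using Ī + A·d² with d = y − 113.1:
  bottom flange: d = -104.1 mm → contributes +52 818 842 mm⁴
  web: d = -0.1205 mm → contributes +3 429 517 mm⁴
  top flange: d = 103.9 mm → contributes +52 575 259 mm⁴
  hole: d = -104.1 mm → contributes −136 246 mm⁴
Total I = 108 687 372 mm⁴.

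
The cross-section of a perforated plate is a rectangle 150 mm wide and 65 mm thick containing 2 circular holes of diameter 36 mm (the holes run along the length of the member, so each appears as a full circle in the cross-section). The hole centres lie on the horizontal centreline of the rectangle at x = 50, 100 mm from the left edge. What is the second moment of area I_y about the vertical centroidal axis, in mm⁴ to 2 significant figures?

Break the section into simple shapes (no overlaps), measuring from the bottom-left corner of the bounding box.
Plate: 150 × 65, A = 9 750 mm², x = 75 mm, Ī = 18 281 250 mm⁴.
Hole 1 (subtracted): ⌀36, A = 1 018 mm², x = 50 mm, Ī = 82 448 mm⁴.
Hole 2 (subtracted): ⌀36, A = 1 018 mm², x = 100 mm, Ī = 82 448 mm⁴.
By symmetry the centroid is at mid-width, x̄ = 75 mm.
Transfer each piece to the vertical centroidal axis using Ī + A·d² with d = x − 75:
  plate: d = 0 mm → contributes +18 281 250 mm⁴
  hole 1: d = -25 mm → contributes −718 620 mm⁴
  hole 2: d = 25 mm → contributes −718 620 mm⁴
Total I = 16 844 009 mm⁴.

I_y ≈ 1.7 × 10⁷ mm⁴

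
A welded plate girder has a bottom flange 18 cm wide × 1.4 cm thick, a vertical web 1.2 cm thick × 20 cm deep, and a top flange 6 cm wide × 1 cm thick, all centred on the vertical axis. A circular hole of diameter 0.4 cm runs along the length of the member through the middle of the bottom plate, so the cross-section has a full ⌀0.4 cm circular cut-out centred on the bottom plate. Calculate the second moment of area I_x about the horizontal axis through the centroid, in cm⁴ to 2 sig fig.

Decompose the section into non-overlapping parts with the origin at the bottom-left of its bounding rectangle.
Bottom plate: 18 × 1.4, A = 25.2 cm², y = 0.7 cm, Ī = 4.116 cm⁴.
Web plate: 1.2 × 20, A = 24 cm², y = 11.4 cm, Ī = 800 cm⁴.
Top plate: 6 × 1, A = 6 cm², y = 21.9 cm, Ī = 0.5 cm⁴.
Hole (subtracted): ⌀0.4, A = 0.1257 cm², y = 0.7 cm, Ī = 0.001257 cm⁴.
Centroid: ȳ = ΣA·y / ΣA = 7.672 cm.
Transfer each piece to the horizontal axis through the centroid using Ī + A·d² with d = y − 7.672:
  bottom plate: d = -6.972 cm → contributes +1 229 cm⁴
  web plate: d = 3.728 cm → contributes +1 133 cm⁴
  top plate: d = 14.23 cm → contributes +1 215 cm⁴
  hole: d = -6.972 cm → contributes −6.11 cm⁴
Total I = 3 572 cm⁴.

I_x ≈ 3600 cm⁴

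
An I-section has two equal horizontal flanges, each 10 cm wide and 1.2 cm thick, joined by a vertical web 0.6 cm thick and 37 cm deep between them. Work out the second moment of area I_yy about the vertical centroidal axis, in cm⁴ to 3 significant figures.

I_yy ≈ 201 cm⁴

Split into non-overlapping primitives; take the origin at the lower-left of the bounding box.
Bottom flange: 10 × 1.2, A = 12 cm², x = 5 cm, Ī = 100 cm⁴.
Web: 0.6 × 37, A = 22.2 cm², x = 5 cm, Ī = 0.666 cm⁴.
Top flange: 10 × 1.2, A = 12 cm², x = 5 cm, Ī = 100 cm⁴.
By symmetry the centroid is at mid-width, x̄ = 5 cm.
All pieces are centred on the vertical centroidal axis, so I = ΣĪ = 200.67 cm⁴.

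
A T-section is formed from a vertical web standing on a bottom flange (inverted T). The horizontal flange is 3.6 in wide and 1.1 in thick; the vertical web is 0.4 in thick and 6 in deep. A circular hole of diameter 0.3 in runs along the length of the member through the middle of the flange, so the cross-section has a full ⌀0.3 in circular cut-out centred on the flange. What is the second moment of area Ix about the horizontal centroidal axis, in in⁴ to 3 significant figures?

Break the section into simple shapes (no overlaps), measuring from the bottom-left corner of the bounding box.
Flange: 3.6 × 1.1, A = 3.96 in², y = 0.55 in, Ī = 0.3993 in⁴.
Web: 0.4 × 6, A = 2.4 in², y = 4.1 in, Ī = 7.2 in⁴.
Hole (subtracted): ⌀0.3, A = 0.070686 in², y = 0.55 in, Ī = 0.00039761 in⁴.
Centroid: ȳ = ΣA·y / ΣA = 1.9047 in.
Transfer each piece to the horizontal centroidal axis using Ī + A·d² with d = y − 1.9047:
  flange: d = -1.3547 in → contributes +7.6665 in⁴
  web: d = 2.1953 in → contributes +18.767 in⁴
  hole: d = -1.3547 in → contributes −0.13012 in⁴
Total I = 26.303 in⁴.

Ix ≈ 26.3 in⁴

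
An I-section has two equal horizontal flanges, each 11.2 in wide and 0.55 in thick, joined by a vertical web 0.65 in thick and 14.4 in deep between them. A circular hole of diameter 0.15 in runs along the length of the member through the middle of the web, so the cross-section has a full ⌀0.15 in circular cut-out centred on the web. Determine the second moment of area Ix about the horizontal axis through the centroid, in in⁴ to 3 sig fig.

Treat the section as a set of non-overlapping primitives; coordinates are from the bounding-box lower-left.
Bottom flange: 11.2 × 0.55, A = 6.16 in², y = 0.275 in, Ī = 0.15528 in⁴.
Web: 0.65 × 14.4, A = 9.36 in², y = 7.75 in, Ī = 161.74 in⁴.
Top flange: 11.2 × 0.55, A = 6.16 in², y = 15.225 in, Ī = 0.15528 in⁴.
Hole (subtracted): ⌀0.15, A = 0.017671 in², y = 7.75 in, Ī = 0.00002485 in⁴.
By symmetry the centroid is at mid-height, ȳ = 7.75 in.
Transfer each piece to the horizontal axis through the centroid using Ī + A·d² with d = y − 7.75:
  bottom flange: d = -7.475 in → contributes +344.35 in⁴
  web: d = 0 in → contributes +161.74 in⁴
  top flange: d = 7.475 in → contributes +344.35 in⁴
  hole: d = 0 in → contributes −0.00002485 in⁴
Total I = 850.44 in⁴.

Ix ≈ 850 in⁴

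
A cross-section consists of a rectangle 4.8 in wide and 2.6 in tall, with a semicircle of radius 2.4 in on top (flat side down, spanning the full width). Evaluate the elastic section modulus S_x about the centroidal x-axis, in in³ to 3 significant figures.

Break the section into simple shapes (no overlaps), measuring from the bottom-left corner of the bounding box.
Rectangular body: 4.8 × 2.6, A = 12.48 in², y = 1.3 in, Ī = 7.0304 in⁴.
Semicircular cap: semicircle r = 2.4, A = 9.0478 in², y = 3.6186 in, Ī = 3.6415 in⁴.
Centroid: ȳ = ΣA·y / ΣA = 2.2745 in.
Transfer each piece to the centroidal x-axis using Ī + A·d² with d = y − 2.2745:
  rectangular body: d = -0.97447 in → contributes +18.881 in⁴
  semicircular cap: d = 1.3441 in → contributes +19.988 in⁴
Total I = 38.869 in⁴.
Extreme fibre distance c = 2.7255 in; S = I/c = 14.261 in³.

S_x ≈ 14.3 in³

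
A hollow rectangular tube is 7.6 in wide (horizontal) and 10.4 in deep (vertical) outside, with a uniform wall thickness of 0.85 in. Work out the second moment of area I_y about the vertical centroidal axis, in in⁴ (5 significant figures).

I_y ≈ 231.55 in⁴

Split into non-overlapping primitives; take the origin at the lower-left of the bounding box.
Outer rectangle: 7.6 × 10.4, A = 79.04 in², x = 3.8 in, Ī = 380.4459 in⁴.
Inner void (subtracted): 5.9 × 8.7, A = 51.33 in², x = 3.8 in, Ī = 148.8998 in⁴.
By symmetry the centroid is at mid-width, x̄ = 3.8 in.
All pieces are centred on the vertical centroidal axis, so I = ΣĪ (holes subtracted) = 231.5461 in⁴.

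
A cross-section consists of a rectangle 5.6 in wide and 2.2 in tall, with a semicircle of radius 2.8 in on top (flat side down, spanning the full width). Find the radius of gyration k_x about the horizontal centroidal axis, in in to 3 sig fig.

Break the section into simple shapes (no overlaps), measuring from the bottom-left corner of the bounding box.
Rectangular body: 5.6 × 2.2, A = 12.32 in², y = 1.1 in, Ī = 4.9691 in⁴.
Semicircular cap: semicircle r = 2.8, A = 12.315 in², y = 3.3884 in, Ī = 6.7463 in⁴.
Centroid: ȳ = ΣA·y / ΣA = 2.2439 in.
Transfer each piece to the horizontal centroidal axis using Ī + A·d² with d = y − 2.2439:
  rectangular body: d = -1.1439 in → contributes +21.091 in⁴
  semicircular cap: d = 1.1444 in → contributes +22.875 in⁴
Total I = 43.966 in⁴.
Radius of gyration: k = √(I/A) = √(43.966 / 24.635) = 1.3359 in.

k_x ≈ 1.34 in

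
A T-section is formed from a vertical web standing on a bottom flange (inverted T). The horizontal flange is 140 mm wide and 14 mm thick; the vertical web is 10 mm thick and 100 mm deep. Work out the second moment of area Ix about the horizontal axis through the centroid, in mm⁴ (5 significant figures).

Ix ≈ 3.0167 × 10⁶ mm⁴

Split into non-overlapping primitives; take the origin at the lower-left of the bounding box.
Flange: 140 × 14, A = 1 960 mm², y = 7 mm, Ī = 32013.33 mm⁴.
Web: 10 × 100, A = 1 000 mm², y = 64 mm, Ī = 833333.3 mm⁴.
Centroid: ȳ = ΣA·y / ΣA = 26.25676 mm.
Transfer each piece to the horizontal axis through the centroid using Ī + A·d² with d = y − 26.25676:
  flange: d = -19.25676 mm → contributes +758825.8 mm⁴
  web: d = 37.74324 mm → contributes +2 257 886 mm⁴
Total I = 3 016 712 mm⁴.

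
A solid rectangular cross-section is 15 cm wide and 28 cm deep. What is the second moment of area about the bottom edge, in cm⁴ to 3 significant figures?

I_base ≈ 1.10 × 10⁵ cm⁴

The section: 15 × 28, A = 420 cm², y = 14 cm, Ī = 27 440 cm⁴.
Transfer it to the base of the section using Ī + A·d² with d = y − 0:
  the section: d = 14 cm → contributes +109 760 cm⁴
Total I = 109 760 cm⁴.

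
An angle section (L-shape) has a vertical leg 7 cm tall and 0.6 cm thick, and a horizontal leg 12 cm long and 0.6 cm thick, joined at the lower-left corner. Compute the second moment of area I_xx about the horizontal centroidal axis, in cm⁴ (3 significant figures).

I_xx ≈ 44.0 cm⁴

Break the section into simple shapes (no overlaps), measuring from the bottom-left corner of the bounding box.
Vertical leg: 0.6 × 7, A = 4.2 cm², y = 3.5 cm, Ī = 17.15 cm⁴.
Horizontal leg (remainder): 11.4 × 0.6, A = 6.84 cm², y = 0.3 cm, Ī = 0.2052 cm⁴.
Centroid: ȳ = ΣA·y / ΣA = 1.5174 cm.
Transfer each piece to the horizontal centroidal axis using Ī + A·d² with d = y − 1.5174:
  vertical leg: d = 1.9826 cm → contributes +33.659 cm⁴
  horizontal leg (remainder): d = -1.2174 cm → contributes +10.342 cm⁴
Total I = 44.001 cm⁴.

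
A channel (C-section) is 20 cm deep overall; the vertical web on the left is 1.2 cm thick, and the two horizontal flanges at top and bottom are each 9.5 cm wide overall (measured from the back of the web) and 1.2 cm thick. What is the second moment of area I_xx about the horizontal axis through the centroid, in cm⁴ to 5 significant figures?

I_xx ≈ 2562.5 cm⁴

Treat the section as a set of non-overlapping primitives; coordinates are from the bounding-box lower-left.
Web: 1.2 × 20, A = 24 cm², y = 10 cm, Ī = 800 cm⁴.
Top flange (beyond web): 8.3 × 1.2, A = 9.96 cm², y = 19.4 cm, Ī = 1.1952 cm⁴.
Bottom flange (beyond web): 8.3 × 1.2, A = 9.96 cm², y = 0.6 cm, Ī = 1.1952 cm⁴.
By symmetry the centroid is at mid-height, ȳ = 10 cm.
Transfer each piece to the horizontal axis through the centroid using Ī + A·d² with d = y − 10:
  web: d = 0 cm → contributes +800 cm⁴
  top flange (beyond web): d = 9.4 cm → contributes +881.2608 cm⁴
  bottom flange (beyond web): d = -9.4 cm → contributes +881.2608 cm⁴
Total I = 2562.522 cm⁴.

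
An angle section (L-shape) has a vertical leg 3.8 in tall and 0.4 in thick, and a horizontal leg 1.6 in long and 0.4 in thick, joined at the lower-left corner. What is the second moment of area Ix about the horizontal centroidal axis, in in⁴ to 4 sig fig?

Ix ≈ 2.890 in⁴

Break the section into simple shapes (no overlaps), measuring from the bottom-left corner of the bounding box.
Vertical leg: 0.4 × 3.8, A = 1.52 in², y = 1.9 in, Ī = 1.82907 in⁴.
Horizontal leg (remainder): 1.2 × 0.4, A = 0.48 in², y = 0.2 in, Ī = 0.0064 in⁴.
Centroid: ȳ = ΣA·y / ΣA = 1.492 in.
Transfer each piece to the horizontal centroidal axis using Ī + A·d² with d = y − 1.492:
  vertical leg: d = 0.408 in → contributes +2.08209 in⁴
  horizontal leg (remainder): d = -1.292 in → contributes +0.807647 in⁴
Total I = 2.88974 in⁴.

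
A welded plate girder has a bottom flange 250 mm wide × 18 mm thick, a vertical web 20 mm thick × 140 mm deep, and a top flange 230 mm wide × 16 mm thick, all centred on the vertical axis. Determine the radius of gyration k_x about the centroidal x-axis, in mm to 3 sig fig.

k_x ≈ 70.7 mm

Break the section into simple shapes (no overlaps), measuring from the bottom-left corner of the bounding box.
Bottom plate: 250 × 18, A = 4 500 mm², y = 9 mm, Ī = 121 500 mm⁴.
Web plate: 20 × 140, A = 2 800 mm², y = 88 mm, Ī = 4 573 333 mm⁴.
Top plate: 230 × 16, A = 3 680 mm², y = 166 mm, Ī = 78 507 mm⁴.
Centroid: ȳ = ΣA·y / ΣA = 81.765 mm.
Transfer each piece to the centroidal x-axis using Ī + A·d² with d = y − 81.765:
  bottom plate: d = -72.765 mm → contributes +23 947 871 mm⁴
  web plate: d = 6.235 mm → contributes +4 682 183 mm⁴
  top plate: d = 84.235 mm → contributes +26 190 059 mm⁴
Total I = 54 820 114 mm⁴.
Radius of gyration: k = √(I/A) = √(54 820 114 / 10 980) = 70.659 mm.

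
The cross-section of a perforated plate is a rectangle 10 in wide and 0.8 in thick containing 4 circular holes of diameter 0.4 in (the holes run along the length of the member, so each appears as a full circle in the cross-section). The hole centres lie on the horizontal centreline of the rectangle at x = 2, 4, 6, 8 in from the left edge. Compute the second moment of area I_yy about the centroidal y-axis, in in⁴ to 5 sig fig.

I_yy ≈ 64.148 in⁴

Decompose the section into non-overlapping parts with the origin at the bottom-left of its bounding rectangle.
Plate: 10 × 0.8, A = 8 in², x = 5 in, Ī = 66.66667 in⁴.
Hole 1 (subtracted): ⌀0.4, A = 0.1256637 in², x = 2 in, Ī = 0.001256637 in⁴.
Hole 2 (subtracted): ⌀0.4, A = 0.1256637 in², x = 4 in, Ī = 0.001256637 in⁴.
Hole 3 (subtracted): ⌀0.4, A = 0.1256637 in², x = 6 in, Ī = 0.001256637 in⁴.
Hole 4 (subtracted): ⌀0.4, A = 0.1256637 in², x = 8 in, Ī = 0.001256637 in⁴.
By symmetry the centroid is at mid-width, x̄ = 5 in.
Transfer each piece to the centroidal y-axis using Ī + A·d² with d = x − 5:
  plate: d = 0 in → contributes +66.66667 in⁴
  hole 1: d = -3 in → contributes −1.13223 in⁴
  hole 2: d = -1 in → contributes −0.1269203 in⁴
  hole 3: d = 1 in → contributes −0.1269203 in⁴
  hole 4: d = 3 in → contributes −1.13223 in⁴
Total I = 64.14837 in⁴.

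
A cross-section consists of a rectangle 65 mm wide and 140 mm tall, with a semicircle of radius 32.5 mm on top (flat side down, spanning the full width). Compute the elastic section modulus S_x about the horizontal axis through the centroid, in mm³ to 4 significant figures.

Split into non-overlapping primitives; take the origin at the lower-left of the bounding box.
Rectangular body: 65 × 140, A = 9 100 mm², y = 70 mm, Ī = 14 863 333 mm⁴.
Semicircular cap: semicircle r = 32.5, A = 1659.15 mm², y = 153.793 mm, Ī = 122 452 mm⁴.
Centroid: ȳ = ΣA·y / ΣA = 82.9217 mm.
Transfer each piece to the horizontal axis through the centroid using Ī + A·d² with d = y − 82.9217:
  rectangular body: d = -12.9217 mm → contributes +16 382 755 mm⁴
  semicircular cap: d = 70.8718 mm → contributes +8 456 060 mm⁴
Total I = 24 838 815 mm⁴.
Extreme fibre distance c = 89.5783 mm; S = I/c = 277 286 mm³.

S_x ≈ 2.773 × 10⁵ mm³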